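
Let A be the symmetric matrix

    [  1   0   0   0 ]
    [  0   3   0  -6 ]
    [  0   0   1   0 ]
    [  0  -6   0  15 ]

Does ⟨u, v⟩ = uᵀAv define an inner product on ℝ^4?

Row-reducing A symmetrically gives the diagonal entries 1, 3, 1, 3.
So there are 4 positive pivots.
Hence Q is positive definite.
⟨·,·⟩ is an inner product exactly when A is positive definite.

yes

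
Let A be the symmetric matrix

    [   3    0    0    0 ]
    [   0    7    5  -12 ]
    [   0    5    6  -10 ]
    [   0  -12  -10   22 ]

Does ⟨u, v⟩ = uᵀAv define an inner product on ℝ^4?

Leading principal minors: Δ_1 = 3, Δ_2 = 21, Δ_3 = 51, Δ_4 = 30.
All leading principal minors are positive, so by Sylvester's criterion Q is positive definite.
⟨·,·⟩ is an inner product exactly when A is positive definite.

yes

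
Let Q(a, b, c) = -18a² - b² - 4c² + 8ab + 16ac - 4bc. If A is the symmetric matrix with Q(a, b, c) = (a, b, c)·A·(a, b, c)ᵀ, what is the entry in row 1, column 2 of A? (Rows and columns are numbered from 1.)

4

The coefficient of a·b in Q is 8. For a symmetric A this equals A[1,2] + A[2,1] = 2·A[1,2].
So A[1,2] = 8/2 = 4.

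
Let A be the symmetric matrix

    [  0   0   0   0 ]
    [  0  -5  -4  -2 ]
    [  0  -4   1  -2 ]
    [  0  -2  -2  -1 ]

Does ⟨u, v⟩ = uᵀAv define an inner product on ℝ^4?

Congruent diagonalization of A (simultaneous row and column reduction) yields pivots 0, -5, 21/5, -5/21.
Counting signs: 1 positive, 2 negative, 1 zero.
Hence Q is indefinite.
⟨·,·⟩ is an inner product exactly when A is positive definite.

no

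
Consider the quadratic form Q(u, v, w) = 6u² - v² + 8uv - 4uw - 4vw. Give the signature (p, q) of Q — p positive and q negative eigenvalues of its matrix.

The symmetric matrix is A = [[6, 4, -2], [4, -1, -2], [-2, -2, 0]].
Row-reducing A symmetrically gives the diagonal entries 6, -11/3, -6/11.
Counting signs: 1 positive, 2 negative.

(1, 2)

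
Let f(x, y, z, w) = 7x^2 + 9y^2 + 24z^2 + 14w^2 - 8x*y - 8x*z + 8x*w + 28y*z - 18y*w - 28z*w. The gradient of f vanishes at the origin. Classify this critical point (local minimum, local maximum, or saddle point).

The Hessian at the origin is H = [[14, -8, -8, 8], [-8, 18, 28, -18], [-8, 28, 48, -28], [8, -18, -28, 28]].
Congruent diagonalization of H (simultaneous row and column reduction) yields pivots 14, 94/7, 120/47, 10.
Counting signs: 4 positive.
H is positive definite, so the origin is a strict local minimum.

local minimum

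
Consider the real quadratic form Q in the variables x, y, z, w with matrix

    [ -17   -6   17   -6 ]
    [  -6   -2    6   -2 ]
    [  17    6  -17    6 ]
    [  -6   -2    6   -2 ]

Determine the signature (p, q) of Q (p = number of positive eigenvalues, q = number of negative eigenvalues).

Congruent diagonalization of A (simultaneous row and column reduction) yields pivots -17, 2/17, 0, 0.
So there are 1 positive, 1 negative, 2 zero pivots.

(1, 1)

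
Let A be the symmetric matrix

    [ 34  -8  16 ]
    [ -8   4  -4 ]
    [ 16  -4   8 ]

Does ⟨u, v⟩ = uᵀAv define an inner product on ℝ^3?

yes

Leading principal minors: Δ_1 = 34, Δ_2 = 72, Δ_3 = 32.
All leading principal minors are positive, so by Sylvester's criterion Q is positive definite.
⟨·,·⟩ is an inner product exactly when A is positive definite.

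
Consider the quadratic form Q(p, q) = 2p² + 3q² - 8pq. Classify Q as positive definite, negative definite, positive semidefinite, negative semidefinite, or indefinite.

The symmetric matrix of Q is [[2, -4], [-4, 3]].
For the 2×2 matrix [[2, -4], [-4, 3]]: det = 2·3 − (-4)² = -10, trace = 5.
det < 0 so the eigenvalues have opposite signs; the form is indefinite.

indefinite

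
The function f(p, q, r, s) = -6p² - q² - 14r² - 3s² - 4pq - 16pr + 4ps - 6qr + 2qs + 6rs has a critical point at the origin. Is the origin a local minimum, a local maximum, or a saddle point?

local maximum

The Hessian at the origin is H = [[-12, -4, -16, 4], [-4, -2, -6, 2], [-16, -6, -28, 6], [4, 2, 6, -6]].
Applying the same elementary operations to the rows and columns of H produces a congruent diagonal matrix with entries -12, -2/3, -6, -4.
Counting signs: 4 negative.
H is negative definite, so the origin is a strict local maximum.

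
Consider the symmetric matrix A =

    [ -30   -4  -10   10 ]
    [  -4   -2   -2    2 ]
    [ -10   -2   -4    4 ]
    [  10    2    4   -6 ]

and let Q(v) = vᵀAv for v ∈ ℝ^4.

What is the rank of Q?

Applying the same elementary operations to the rows and columns of A produces a congruent diagonal matrix with entries -30, -22/15, -4/11, -2.
Counting signs: 4 negative.
The rank is the number of nonzero pivots: 4.

4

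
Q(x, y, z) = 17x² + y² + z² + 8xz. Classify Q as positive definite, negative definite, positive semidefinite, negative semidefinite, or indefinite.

The symmetric matrix of Q is A = [[17, 0, 4], [0, 1, 0], [4, 0, 1]].
Leading principal minors: Δ_1 = 17, Δ_2 = 17, Δ_3 = 1.
All leading principal minors are positive, so by Sylvester's criterion Q is positive definite.

positive definite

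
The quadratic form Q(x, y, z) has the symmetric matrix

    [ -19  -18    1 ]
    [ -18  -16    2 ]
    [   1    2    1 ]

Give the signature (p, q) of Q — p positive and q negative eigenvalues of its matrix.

(1, 1)

Applying the same elementary operations to the rows and columns of A produces a congruent diagonal matrix with entries -19, 20/19, 0.
That gives 1 positive, 1 negative, 1 zero pivots.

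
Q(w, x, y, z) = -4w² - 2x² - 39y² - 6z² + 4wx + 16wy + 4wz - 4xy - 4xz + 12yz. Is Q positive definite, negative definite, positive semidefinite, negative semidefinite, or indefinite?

negative definite

The symmetric matrix of Q is A = [[-4, 2, 8, 2], [2, -2, -2, -2], [8, -2, -39, 6], [2, -2, 6, -6]].
Leading principal minors: Δ_1 = -4, Δ_2 = 4, Δ_3 = -76, Δ_4 = 48.
The signs alternate starting with Δ_1 < 0, so by Sylvester's criterion Q is negative definite.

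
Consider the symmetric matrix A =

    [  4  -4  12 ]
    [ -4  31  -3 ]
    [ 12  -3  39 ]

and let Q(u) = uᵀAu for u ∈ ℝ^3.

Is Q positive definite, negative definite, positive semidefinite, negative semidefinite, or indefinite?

Applying the same elementary operations to the rows and columns of A produces a congruent diagonal matrix with entries 4, 27, 0.
Counting signs: 2 positive, 1 zero.
Hence Q is positive semidefinite.

positive semidefinite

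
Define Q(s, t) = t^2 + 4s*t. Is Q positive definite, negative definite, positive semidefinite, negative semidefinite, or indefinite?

indefinite

The symmetric matrix of Q is [[0, 2], [2, 1]].
For the 2×2 matrix [[0, 2], [2, 1]]: det = 0·1 − (2)² = -4, trace = 1.
det < 0 so the eigenvalues have opposite signs; the form is indefinite.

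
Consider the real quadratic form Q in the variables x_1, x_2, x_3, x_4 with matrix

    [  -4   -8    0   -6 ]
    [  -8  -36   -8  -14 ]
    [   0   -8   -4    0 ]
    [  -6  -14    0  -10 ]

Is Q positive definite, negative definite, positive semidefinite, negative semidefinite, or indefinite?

negative semidefinite

Row-reducing A symmetrically gives the diagonal entries -4, -20, -4/5, 0.
Counting signs: 3 negative, 1 zero.
Hence Q is negative semidefinite.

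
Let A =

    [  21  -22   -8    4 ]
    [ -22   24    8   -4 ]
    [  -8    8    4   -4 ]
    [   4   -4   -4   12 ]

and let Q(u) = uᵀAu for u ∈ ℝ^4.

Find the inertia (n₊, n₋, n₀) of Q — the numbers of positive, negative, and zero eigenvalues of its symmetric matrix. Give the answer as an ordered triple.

Applying the same elementary operations to the rows and columns of A produces a congruent diagonal matrix with entries 21, 20/21, 4/5, 4.
So there are 4 positive pivots.

(4, 0, 0)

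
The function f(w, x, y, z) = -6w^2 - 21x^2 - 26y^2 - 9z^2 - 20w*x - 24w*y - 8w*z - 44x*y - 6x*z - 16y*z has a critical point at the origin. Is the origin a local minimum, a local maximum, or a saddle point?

local maximum

The Hessian at the origin is H = [[-12, -20, -24, -8], [-20, -42, -44, -6], [-24, -44, -52, -16], [-8, -6, -16, -18]].
Congruent diagonalization of H (simultaneous row and column reduction) yields pivots -12, -26/3, -28/13, -8/7.
So there are 4 negative pivots.
H is negative definite, so the origin is a strict local maximum.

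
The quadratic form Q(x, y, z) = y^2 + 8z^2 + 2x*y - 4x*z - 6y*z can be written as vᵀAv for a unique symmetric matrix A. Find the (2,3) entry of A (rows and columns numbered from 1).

-3

The coefficient of y·z in Q is -6. For a symmetric A this equals A[2,3] + A[3,2] = 2·A[2,3].
So A[2,3] = -6/2 = -3.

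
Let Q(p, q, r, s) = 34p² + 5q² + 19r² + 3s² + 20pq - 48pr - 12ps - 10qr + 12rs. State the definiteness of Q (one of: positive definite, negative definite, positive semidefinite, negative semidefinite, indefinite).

The associated matrix is A = [[34, 10, -24, -6], [10, 5, -5, 0], [-24, -5, 19, 6], [-6, 0, 6, 3]].
Applying the same elementary operations to the rows and columns of A produces a congruent diagonal matrix with entries 34, 35/17, 0, 3/7.
That gives 3 positive, 1 zero pivots.
Hence Q is positive semidefinite.

positive semidefinite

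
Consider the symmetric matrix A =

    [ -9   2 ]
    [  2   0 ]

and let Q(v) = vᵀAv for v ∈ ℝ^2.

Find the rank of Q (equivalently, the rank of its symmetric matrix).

Row-reducing A symmetrically gives the diagonal entries -9, 4/9.
That gives 1 positive, 1 negative pivots.
The rank is the number of nonzero pivots: 2.

2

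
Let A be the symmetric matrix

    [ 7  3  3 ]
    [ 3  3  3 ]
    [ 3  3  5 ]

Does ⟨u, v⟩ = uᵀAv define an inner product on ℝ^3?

yes

Leading principal minors: Δ_1 = 7, Δ_2 = 12, Δ_3 = 24.
All leading principal minors are positive, so by Sylvester's criterion Q is positive definite.
⟨·,·⟩ is an inner product exactly when A is positive definite.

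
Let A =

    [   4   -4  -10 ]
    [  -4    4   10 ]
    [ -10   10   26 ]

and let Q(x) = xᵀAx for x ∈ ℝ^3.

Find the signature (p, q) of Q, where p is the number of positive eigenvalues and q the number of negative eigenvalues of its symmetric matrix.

(2, 0)

Congruent diagonalization of A (simultaneous row and column reduction) yields pivots 4, 0, 1.
So there are 2 positive, 1 zero pivots.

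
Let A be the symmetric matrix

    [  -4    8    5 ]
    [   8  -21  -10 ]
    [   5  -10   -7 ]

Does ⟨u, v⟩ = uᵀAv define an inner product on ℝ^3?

no

Leading principal minors: Δ_1 = -4, Δ_2 = 20, Δ_3 = -15.
The signs alternate starting with Δ_1 < 0, so by Sylvester's criterion Q is negative definite.
⟨·,·⟩ is an inner product exactly when A is positive definite.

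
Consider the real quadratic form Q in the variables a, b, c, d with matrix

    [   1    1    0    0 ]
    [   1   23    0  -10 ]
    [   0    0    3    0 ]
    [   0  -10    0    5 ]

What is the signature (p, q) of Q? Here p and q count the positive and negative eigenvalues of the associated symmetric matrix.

Applying the same elementary operations to the rows and columns of A produces a congruent diagonal matrix with entries 1, 22, 3, 5/11.
So there are 4 positive pivots.

(4, 0)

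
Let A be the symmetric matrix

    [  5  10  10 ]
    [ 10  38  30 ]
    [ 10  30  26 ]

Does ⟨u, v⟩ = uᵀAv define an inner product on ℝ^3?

An LDLᵀ factorisation of A has diagonal entries 5, 18, 4/9.
Counting signs: 3 positive.
Hence Q is positive definite.
⟨·,·⟩ is an inner product exactly when A is positive definite.

yes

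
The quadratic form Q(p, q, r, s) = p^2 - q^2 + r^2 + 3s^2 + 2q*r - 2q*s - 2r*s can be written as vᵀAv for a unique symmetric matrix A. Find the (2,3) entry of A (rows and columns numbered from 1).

1

The coefficient of q·r in Q is 2. For a symmetric A this equals A[2,3] + A[3,2] = 2·A[2,3].
So A[2,3] = 2/2 = 1.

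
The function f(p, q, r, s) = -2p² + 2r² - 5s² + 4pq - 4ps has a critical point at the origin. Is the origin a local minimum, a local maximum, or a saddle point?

saddle point

The Hessian at the origin is H = [[-4, 4, 0, -4], [4, 0, 0, 0], [0, 0, 4, 0], [-4, 0, 0, -10]].
An LDLᵀ factorisation of H has diagonal entries -4, 4, 4, -10.
So there are 2 positive, 2 negative pivots.
H is indefinite, so the origin is a saddle point.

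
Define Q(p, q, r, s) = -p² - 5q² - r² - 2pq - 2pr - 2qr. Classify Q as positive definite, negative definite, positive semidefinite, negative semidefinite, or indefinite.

The symmetric matrix is A = [[-1, -1, -1, 0], [-1, -5, -1, 0], [-1, -1, -1, 0], [0, 0, 0, 0]].
Symmetric row and column elimination reduces A to a congruent diagonal form with pivots -1, -4, 0, 0.
That gives 2 negative, 2 zero pivots.
Hence Q is negative semidefinite.

negative semidefinite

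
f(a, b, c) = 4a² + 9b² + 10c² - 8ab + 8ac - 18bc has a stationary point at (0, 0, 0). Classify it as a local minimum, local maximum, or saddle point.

local minimum

The Hessian at the origin is H = [[8, -8, 8], [-8, 18, -18], [8, -18, 20]].
Congruent diagonalization of H (simultaneous row and column reduction) yields pivots 8, 10, 2.
Counting signs: 3 positive.
H is positive definite, so the origin is a strict local minimum.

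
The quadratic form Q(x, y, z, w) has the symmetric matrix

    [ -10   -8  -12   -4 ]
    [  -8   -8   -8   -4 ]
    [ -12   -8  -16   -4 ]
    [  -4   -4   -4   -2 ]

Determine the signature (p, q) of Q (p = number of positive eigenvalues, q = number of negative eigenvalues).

Applying the same elementary operations to the rows and columns of A produces a congruent diagonal matrix with entries -10, -8/5, 0, 0.
That gives 2 negative, 2 zero pivots.

(0, 2)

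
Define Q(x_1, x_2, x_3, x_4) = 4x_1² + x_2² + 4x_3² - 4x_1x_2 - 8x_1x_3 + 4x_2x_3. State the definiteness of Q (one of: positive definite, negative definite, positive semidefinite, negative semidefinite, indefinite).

Write A = [[4, -2, -4, 0], [-2, 1, 2, 0], [-4, 2, 4, 0], [0, 0, 0, 0]].
Congruent diagonalization of A (simultaneous row and column reduction) yields pivots 4, 0, 0, 0.
That gives 1 positive, 3 zero pivots.
Hence Q is positive semidefinite.

positive semidefinite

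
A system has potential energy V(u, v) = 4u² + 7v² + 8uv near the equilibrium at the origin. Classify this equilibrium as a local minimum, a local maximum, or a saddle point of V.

local minimum

The Hessian at the origin is H = [[8, 8], [8, 14]].
det H = 8·14 − (8)² = 48 > 0 and H[1,1] = 8 > 0, so H is positive definite.
Therefore the origin is a local minimum.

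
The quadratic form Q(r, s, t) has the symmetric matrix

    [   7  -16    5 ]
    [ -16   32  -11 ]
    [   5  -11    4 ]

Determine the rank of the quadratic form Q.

3

Row-reducing A symmetrically gives the diagonal entries 7, -32/7, 15/32.
So there are 2 positive, 1 negative pivots.
The rank is the number of nonzero pivots: 3.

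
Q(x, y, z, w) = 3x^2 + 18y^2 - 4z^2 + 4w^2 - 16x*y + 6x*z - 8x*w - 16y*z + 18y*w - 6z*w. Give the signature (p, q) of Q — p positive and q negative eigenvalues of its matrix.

Write A = [[3, -8, 3, -4], [-8, 18, -8, 9], [3, -8, -4, -3], [-4, 9, -3, 4]].
Congruent diagonalization of A (simultaneous row and column reduction) yields pivots 3, -10/3, -7, -5/14.
So there are 1 positive, 3 negative pivots.

(1, 3)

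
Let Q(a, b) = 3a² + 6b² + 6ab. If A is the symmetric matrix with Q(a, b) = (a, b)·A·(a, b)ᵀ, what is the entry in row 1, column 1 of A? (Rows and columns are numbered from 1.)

The coefficient of a² in Q is 3, and that is exactly A[1,1].

3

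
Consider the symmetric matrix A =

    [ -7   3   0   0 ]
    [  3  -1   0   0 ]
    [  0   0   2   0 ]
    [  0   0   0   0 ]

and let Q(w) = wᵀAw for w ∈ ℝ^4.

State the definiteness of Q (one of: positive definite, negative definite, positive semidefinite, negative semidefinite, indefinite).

indefinite

Symmetric row and column elimination reduces A to a congruent diagonal form with pivots -7, 2/7, 2, 0.
Counting signs: 2 positive, 1 negative, 1 zero.
Hence Q is indefinite.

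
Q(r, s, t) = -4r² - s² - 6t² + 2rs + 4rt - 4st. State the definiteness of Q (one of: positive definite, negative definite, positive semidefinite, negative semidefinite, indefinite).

negative definite

The symmetric matrix of Q is A = [[-4, 1, 2], [1, -1, -2], [2, -2, -6]].
Leading principal minors: Δ_1 = -4, Δ_2 = 3, Δ_3 = -6.
The signs alternate starting with Δ_1 < 0, so by Sylvester's criterion Q is negative definite.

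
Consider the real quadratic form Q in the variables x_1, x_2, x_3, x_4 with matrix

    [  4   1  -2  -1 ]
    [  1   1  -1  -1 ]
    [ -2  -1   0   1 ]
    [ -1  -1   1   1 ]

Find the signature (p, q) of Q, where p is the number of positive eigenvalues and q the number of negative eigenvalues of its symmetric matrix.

(2, 1)

Symmetric row and column elimination reduces A to a congruent diagonal form with pivots 4, 3/4, -4/3, 0.
That gives 2 positive, 1 negative, 1 zero pivots.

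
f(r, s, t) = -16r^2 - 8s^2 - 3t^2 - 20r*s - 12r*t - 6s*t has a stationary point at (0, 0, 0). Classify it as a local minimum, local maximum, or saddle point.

The Hessian at the origin is H = [[-32, -20, -12], [-20, -16, -6], [-12, -6, -6]].
An LDLᵀ factorisation of H has diagonal entries -32, -7/2, -6/7.
That gives 3 negative pivots.
H is negative definite, so the origin is a strict local maximum.

local maximum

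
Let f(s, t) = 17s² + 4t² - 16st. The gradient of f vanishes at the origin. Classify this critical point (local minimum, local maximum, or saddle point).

local minimum

The Hessian at the origin is H = [[34, -16], [-16, 8]].
det H = 34·8 − (-16)² = 16 > 0 and H[1,1] = 34 > 0, so H is positive definite.
Therefore the origin is a local minimum.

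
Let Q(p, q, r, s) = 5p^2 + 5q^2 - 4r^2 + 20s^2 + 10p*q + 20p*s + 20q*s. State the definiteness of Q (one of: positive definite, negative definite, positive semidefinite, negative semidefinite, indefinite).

The symmetric matrix is A = [[5, 5, 0, 10], [5, 5, 0, 10], [0, 0, -4, 0], [10, 10, 0, 20]].
Applying the same elementary operations to the rows and columns of A produces a congruent diagonal matrix with entries 5, 0, -4, 0.
Counting signs: 1 positive, 1 negative, 2 zero.
Hence Q is indefinite.

indefinite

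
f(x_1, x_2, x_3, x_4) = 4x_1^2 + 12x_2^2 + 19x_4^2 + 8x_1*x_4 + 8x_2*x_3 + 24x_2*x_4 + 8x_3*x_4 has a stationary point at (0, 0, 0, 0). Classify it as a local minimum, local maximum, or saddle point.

The Hessian at the origin is H = [[8, 0, 0, 8], [0, 24, 8, 24], [0, 8, 0, 8], [8, 24, 8, 38]].
An LDLᵀ factorisation of H has diagonal entries 8, 24, -8/3, 6.
So there are 3 positive, 1 negative pivots.
H is indefinite, so the origin is a saddle point.

saddle point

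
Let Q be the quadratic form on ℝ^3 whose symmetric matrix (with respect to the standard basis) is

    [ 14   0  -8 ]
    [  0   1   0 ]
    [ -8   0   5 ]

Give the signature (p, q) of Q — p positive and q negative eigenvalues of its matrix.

(3, 0)

Row-reducing A symmetrically gives the diagonal entries 14, 1, 3/7.
Counting signs: 3 positive.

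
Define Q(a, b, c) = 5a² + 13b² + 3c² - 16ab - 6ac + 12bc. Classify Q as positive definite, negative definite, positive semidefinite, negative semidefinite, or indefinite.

indefinite

The associated matrix is A = [[5, -8, -3], [-8, 13, 6], [-3, 6, 3]].
Row-reducing A symmetrically gives the diagonal entries 5, 1/5, -6.
Counting signs: 2 positive, 1 negative.
Hence Q is indefinite.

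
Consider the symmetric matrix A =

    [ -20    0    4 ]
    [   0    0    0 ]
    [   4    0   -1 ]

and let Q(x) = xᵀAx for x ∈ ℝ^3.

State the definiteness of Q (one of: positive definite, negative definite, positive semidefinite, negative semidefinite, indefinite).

negative semidefinite

Applying the same elementary operations to the rows and columns of A produces a congruent diagonal matrix with entries -20, 0, -1/5.
Counting signs: 2 negative, 1 zero.
Hence Q is negative semidefinite.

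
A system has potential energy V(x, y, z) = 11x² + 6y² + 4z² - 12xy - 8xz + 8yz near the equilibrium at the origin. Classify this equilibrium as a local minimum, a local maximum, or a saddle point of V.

local minimum

The Hessian at the origin is H = [[22, -12, -8], [-12, 12, 8], [-8, 8, 8]].
Congruent diagonalization of H (simultaneous row and column reduction) yields pivots 22, 60/11, 8/3.
So there are 3 positive pivots.
H is positive definite, so the origin is a strict local minimum.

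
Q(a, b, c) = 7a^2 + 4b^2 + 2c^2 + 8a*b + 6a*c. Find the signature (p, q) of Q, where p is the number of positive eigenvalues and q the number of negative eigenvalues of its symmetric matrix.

(2, 1)

The symmetric matrix is A = [[7, 4, 3], [4, 4, 0], [3, 0, 2]].
Symmetric row and column elimination reduces A to a congruent diagonal form with pivots 7, 12/7, -1.
Counting signs: 2 positive, 1 negative.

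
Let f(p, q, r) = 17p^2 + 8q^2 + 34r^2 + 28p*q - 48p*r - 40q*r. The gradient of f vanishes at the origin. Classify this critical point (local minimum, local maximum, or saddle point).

saddle point

The Hessian at the origin is H = [[34, 28, -48], [28, 16, -40], [-48, -40, 68]].
Symmetric row and column elimination reduces H to a congruent diagonal form with pivots 34, -120/17, 4/15.
Counting signs: 2 positive, 1 negative.
H is indefinite, so the origin is a saddle point.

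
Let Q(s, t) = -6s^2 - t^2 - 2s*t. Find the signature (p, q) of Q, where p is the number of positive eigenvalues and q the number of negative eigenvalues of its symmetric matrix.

(0, 2)

Write A = [[-6, -1], [-1, -1]].
Symmetric row and column elimination reduces A to a congruent diagonal form with pivots -6, -5/6.
Counting signs: 2 negative.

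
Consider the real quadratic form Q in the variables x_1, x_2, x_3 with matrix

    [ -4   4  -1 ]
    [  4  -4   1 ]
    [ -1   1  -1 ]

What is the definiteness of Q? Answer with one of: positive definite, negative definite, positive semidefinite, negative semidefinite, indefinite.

Row-reducing A symmetrically gives the diagonal entries -4, 0, -3/4.
So there are 2 negative, 1 zero pivots.
Hence Q is negative semidefinite.

negative semidefinite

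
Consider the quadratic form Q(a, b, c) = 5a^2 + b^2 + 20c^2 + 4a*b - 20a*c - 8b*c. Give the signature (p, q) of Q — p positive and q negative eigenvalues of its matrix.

The symmetric matrix is A = [[5, 2, -10], [2, 1, -4], [-10, -4, 20]].
Symmetric row and column elimination reduces A to a congruent diagonal form with pivots 5, 1/5, 0.
So there are 2 positive, 1 zero pivots.

(2, 0)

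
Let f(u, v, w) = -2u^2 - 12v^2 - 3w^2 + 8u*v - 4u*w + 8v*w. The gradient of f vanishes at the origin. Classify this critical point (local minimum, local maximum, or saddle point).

The Hessian at the origin is H = [[-4, 8, -4], [8, -24, 8], [-4, 8, -6]].
Symmetric row and column elimination reduces H to a congruent diagonal form with pivots -4, -8, -2.
So there are 3 negative pivots.
H is negative definite, so the origin is a strict local maximum.

local maximum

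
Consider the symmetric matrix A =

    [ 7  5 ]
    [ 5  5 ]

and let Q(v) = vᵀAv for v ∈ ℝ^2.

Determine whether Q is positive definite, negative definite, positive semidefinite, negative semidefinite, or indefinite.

positive definite

Congruent diagonalization of A (simultaneous row and column reduction) yields pivots 7, 10/7.
That gives 2 positive pivots.
Hence Q is positive definite.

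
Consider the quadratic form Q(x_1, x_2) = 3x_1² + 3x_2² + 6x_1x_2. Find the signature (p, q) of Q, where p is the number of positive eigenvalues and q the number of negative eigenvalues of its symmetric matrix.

(1, 0)

Write A = [[3, 3], [3, 3]].
Congruent diagonalization of A (simultaneous row and column reduction) yields pivots 3, 0.
Counting signs: 1 positive, 1 zero.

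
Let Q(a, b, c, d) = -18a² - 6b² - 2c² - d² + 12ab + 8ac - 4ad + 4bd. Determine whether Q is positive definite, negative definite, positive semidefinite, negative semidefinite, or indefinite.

The symmetric matrix of Q is A = [[-18, 6, 4, -2], [6, -6, 0, 2], [4, 0, -2, 0], [-2, 2, 0, -1]].
Leading principal minors: Δ_1 = -18, Δ_2 = 72, Δ_3 = -48, Δ_4 = 16.
The signs alternate starting with Δ_1 < 0, so by Sylvester's criterion Q is negative definite.

negative definite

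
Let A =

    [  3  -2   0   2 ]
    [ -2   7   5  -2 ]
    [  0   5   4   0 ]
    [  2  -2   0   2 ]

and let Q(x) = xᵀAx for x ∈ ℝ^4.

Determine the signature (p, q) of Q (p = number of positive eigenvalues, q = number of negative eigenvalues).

Row-reducing A symmetrically gives the diagonal entries 3, 17/3, -7/17, 10/7.
So there are 3 positive, 1 negative pivots.

(3, 1)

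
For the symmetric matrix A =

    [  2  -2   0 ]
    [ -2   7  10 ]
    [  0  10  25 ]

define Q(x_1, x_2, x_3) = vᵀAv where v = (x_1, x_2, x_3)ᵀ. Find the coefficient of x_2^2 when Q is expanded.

7

The coefficient of x_2^2 is the diagonal entry A[2,2] = 7.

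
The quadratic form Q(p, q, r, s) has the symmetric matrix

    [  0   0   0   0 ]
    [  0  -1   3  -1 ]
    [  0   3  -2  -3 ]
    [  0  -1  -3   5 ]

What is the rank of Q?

3

Symmetric row and column elimination reduces A to a congruent diagonal form with pivots 0, -1, 7, 6/7.
So there are 2 positive, 1 negative, 1 zero pivots.
The rank is the number of nonzero pivots: 3.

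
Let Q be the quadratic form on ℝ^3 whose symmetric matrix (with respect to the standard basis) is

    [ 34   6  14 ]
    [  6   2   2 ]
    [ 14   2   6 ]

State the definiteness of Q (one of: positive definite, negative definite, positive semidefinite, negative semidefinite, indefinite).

Applying the same elementary operations to the rows and columns of A produces a congruent diagonal matrix with entries 34, 16/17, 0.
That gives 2 positive, 1 zero pivots.
Hence Q is positive semidefinite.

positive semidefinite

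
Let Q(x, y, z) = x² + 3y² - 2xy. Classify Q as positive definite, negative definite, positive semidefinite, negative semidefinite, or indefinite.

positive semidefinite

Write A = [[1, -1, 0], [-1, 3, 0], [0, 0, 0]].
Symmetric row and column elimination reduces A to a congruent diagonal form with pivots 1, 2, 0.
So there are 2 positive, 1 zero pivots.
Hence Q is positive semidefinite.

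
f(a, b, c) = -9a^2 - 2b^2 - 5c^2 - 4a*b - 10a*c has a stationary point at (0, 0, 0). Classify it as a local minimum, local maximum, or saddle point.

local maximum

The Hessian at the origin is H = [[-18, -4, -10], [-4, -4, 0], [-10, 0, -10]].
Congruent diagonalization of H (simultaneous row and column reduction) yields pivots -18, -28/9, -20/7.
So there are 3 negative pivots.
H is negative definite, so the origin is a strict local maximum.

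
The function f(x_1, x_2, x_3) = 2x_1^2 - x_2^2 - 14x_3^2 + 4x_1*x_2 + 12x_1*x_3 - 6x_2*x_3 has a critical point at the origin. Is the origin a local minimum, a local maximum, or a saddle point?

saddle point

The Hessian at the origin is H = [[4, 4, 12], [4, -2, -6], [12, -6, -28]].
Applying the same elementary operations to the rows and columns of H produces a congruent diagonal matrix with entries 4, -6, -10.
So there are 1 positive, 2 negative pivots.
H is indefinite, so the origin is a saddle point.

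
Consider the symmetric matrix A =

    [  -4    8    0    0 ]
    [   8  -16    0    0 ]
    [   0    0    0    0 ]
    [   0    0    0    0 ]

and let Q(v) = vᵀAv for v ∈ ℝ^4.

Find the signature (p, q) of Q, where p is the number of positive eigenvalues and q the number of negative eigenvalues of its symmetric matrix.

(0, 1)

Symmetric row and column elimination reduces A to a congruent diagonal form with pivots -4, 0, 0, 0.
So there are 1 negative, 3 zero pivots.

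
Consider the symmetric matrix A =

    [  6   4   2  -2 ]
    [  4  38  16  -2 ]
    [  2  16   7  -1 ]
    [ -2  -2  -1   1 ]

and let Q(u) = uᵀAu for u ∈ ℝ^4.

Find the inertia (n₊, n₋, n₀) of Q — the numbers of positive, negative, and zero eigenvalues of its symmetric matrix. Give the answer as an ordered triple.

(4, 0, 0)

Congruent diagonalization of A (simultaneous row and column reduction) yields pivots 6, 106/3, 13/53, 4/13.
That gives 4 positive pivots.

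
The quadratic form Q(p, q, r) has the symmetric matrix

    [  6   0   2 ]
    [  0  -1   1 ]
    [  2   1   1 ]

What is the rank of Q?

Congruent diagonalization of A (simultaneous row and column reduction) yields pivots 6, -1, 4/3.
That gives 2 positive, 1 negative pivots.
The rank is the number of nonzero pivots: 3.

3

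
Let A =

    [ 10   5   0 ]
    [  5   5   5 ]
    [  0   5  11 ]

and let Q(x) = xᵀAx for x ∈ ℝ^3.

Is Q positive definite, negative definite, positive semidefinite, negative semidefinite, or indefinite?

Symmetric row and column elimination reduces A to a congruent diagonal form with pivots 10, 5/2, 1.
That gives 3 positive pivots.
Hence Q is positive definite.

positive definite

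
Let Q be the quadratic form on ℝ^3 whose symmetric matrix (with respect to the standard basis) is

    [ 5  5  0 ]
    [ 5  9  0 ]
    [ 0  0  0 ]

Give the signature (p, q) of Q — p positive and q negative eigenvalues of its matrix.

Congruent diagonalization of A (simultaneous row and column reduction) yields pivots 5, 4, 0.
Counting signs: 2 positive, 1 zero.

(2, 0)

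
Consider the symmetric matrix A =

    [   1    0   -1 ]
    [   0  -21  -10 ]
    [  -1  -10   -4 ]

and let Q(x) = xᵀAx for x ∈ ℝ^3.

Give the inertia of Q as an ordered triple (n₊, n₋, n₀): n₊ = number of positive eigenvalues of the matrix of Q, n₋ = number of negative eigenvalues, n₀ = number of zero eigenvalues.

(1, 2, 0)

An LDLᵀ factorisation of A has diagonal entries 1, -21, -5/21.
That gives 1 positive, 2 negative pivots.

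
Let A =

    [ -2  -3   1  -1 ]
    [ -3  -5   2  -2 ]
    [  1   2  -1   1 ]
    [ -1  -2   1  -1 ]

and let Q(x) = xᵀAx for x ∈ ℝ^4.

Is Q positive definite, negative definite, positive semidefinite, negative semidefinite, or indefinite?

Row-reducing A symmetrically gives the diagonal entries -2, -1/2, 0, 0.
So there are 2 negative, 2 zero pivots.
Hence Q is negative semidefinite.

negative semidefinite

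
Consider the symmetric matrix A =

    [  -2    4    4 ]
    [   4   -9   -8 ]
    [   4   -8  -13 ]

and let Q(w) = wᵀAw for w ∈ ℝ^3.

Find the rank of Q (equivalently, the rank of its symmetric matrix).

Congruent diagonalization of A (simultaneous row and column reduction) yields pivots -2, -1, -5.
That gives 3 negative pivots.
The rank is the number of nonzero pivots: 3.

3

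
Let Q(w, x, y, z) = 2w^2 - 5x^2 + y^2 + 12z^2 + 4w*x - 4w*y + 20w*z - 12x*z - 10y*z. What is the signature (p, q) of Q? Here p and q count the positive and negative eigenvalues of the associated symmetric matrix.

(1, 3)

The associated matrix is A = [[2, 2, -2, 10], [2, -5, 0, -6], [-2, 0, 1, -5], [10, -6, -5, 12]].
Row-reducing A symmetrically gives the diagonal entries 2, -7, -3/7, -1.
So there are 1 positive, 3 negative pivots.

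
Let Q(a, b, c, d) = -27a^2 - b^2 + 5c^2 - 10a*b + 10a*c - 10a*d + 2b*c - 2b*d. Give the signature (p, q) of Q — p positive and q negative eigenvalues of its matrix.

(2, 2)

The symmetric matrix is A = [[-27, -5, 5, -5], [-5, -1, 1, -1], [5, 1, 5, 0], [-5, -1, 0, 0]].
Symmetric row and column elimination reduces A to a congruent diagonal form with pivots -27, -2/27, 6, 5/6.
That gives 2 positive, 2 negative pivots.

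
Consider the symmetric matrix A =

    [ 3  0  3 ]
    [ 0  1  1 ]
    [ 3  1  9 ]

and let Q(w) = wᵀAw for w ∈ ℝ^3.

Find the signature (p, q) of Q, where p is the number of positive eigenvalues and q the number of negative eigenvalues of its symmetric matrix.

Symmetric row and column elimination reduces A to a congruent diagonal form with pivots 3, 1, 5.
Counting signs: 3 positive.

(3, 0)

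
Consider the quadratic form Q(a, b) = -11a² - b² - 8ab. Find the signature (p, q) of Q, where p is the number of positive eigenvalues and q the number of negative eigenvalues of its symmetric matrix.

(1, 1)

The symmetric matrix is A = [[-11, -4], [-4, -1]].
Congruent diagonalization of A (simultaneous row and column reduction) yields pivots -11, 5/11.
That gives 1 positive, 1 negative pivots.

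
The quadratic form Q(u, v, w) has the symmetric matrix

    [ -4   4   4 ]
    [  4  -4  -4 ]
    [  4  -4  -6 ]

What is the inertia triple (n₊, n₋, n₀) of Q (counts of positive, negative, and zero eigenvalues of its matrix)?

(0, 2, 1)

Symmetric row and column elimination reduces A to a congruent diagonal form with pivots -4, 0, -2.
So there are 2 negative, 1 zero pivots.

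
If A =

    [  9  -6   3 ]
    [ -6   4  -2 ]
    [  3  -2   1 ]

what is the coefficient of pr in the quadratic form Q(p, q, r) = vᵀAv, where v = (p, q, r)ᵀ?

6

The coefficient of pr is A[1,3] + A[3,1] = 2·3 = 6.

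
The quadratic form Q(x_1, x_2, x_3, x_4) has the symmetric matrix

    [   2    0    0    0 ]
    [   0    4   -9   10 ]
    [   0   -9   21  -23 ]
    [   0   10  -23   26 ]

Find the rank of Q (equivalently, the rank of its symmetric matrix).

Row-reducing A symmetrically gives the diagonal entries 2, 4, 3/4, 2/3.
Counting signs: 4 positive.
The rank is the number of nonzero pivots: 4.

4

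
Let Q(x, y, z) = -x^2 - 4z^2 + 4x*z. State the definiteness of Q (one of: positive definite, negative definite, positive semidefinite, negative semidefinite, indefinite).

Write A = [[-1, 0, 2], [0, 0, 0], [2, 0, -4]].
Congruent diagonalization of A (simultaneous row and column reduction) yields pivots -1, 0, 0.
Counting signs: 1 negative, 2 zero.
Hence Q is negative semidefinite.

negative semidefinite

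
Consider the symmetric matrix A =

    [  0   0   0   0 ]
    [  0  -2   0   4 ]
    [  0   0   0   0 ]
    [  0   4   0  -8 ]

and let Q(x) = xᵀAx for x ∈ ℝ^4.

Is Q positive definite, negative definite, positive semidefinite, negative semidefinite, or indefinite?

Symmetric row and column elimination reduces A to a congruent diagonal form with pivots 0, -2, 0, 0.
Counting signs: 1 negative, 3 zero.
Hence Q is negative semidefinite.

negative semidefinite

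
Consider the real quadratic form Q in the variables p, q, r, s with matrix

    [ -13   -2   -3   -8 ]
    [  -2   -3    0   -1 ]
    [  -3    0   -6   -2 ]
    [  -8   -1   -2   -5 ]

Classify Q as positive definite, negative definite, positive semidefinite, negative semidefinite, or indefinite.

negative definite

Row-reducing A symmetrically gives the diagonal entries -13, -35/13, -183/35, -10/183.
That gives 4 negative pivots.
Hence Q is negative definite.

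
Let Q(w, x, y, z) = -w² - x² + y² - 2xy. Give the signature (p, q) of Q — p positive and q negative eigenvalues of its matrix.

(1, 2)

The associated matrix is A = [[-1, 0, 0, 0], [0, -1, -1, 0], [0, -1, 1, 0], [0, 0, 0, 0]].
Symmetric row and column elimination reduces A to a congruent diagonal form with pivots -1, -1, 2, 0.
Counting signs: 1 positive, 2 negative, 1 zero.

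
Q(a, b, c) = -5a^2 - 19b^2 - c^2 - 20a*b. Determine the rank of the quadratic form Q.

Write A = [[-5, -10, 0], [-10, -19, 0], [0, 0, -1]].
Row-reducing A symmetrically gives the diagonal entries -5, 1, -1.
Counting signs: 1 positive, 2 negative.
The rank is the number of nonzero pivots: 3.

3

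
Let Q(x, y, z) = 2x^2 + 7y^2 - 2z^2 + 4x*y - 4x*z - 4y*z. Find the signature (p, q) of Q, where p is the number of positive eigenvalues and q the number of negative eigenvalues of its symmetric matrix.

(2, 1)

The associated matrix is A = [[2, 2, -2], [2, 7, -2], [-2, -2, -2]].
Symmetric row and column elimination reduces A to a congruent diagonal form with pivots 2, 5, -4.
So there are 2 positive, 1 negative pivots.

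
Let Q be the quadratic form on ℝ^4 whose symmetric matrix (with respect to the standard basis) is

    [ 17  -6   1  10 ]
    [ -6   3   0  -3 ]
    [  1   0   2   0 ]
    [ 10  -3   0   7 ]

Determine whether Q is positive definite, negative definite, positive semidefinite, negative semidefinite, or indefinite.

Leading principal minors: Δ_1 = 17, Δ_2 = 15, Δ_3 = 27, Δ_4 = 12.
All leading principal minors are positive, so by Sylvester's criterion Q is positive definite.

positive definite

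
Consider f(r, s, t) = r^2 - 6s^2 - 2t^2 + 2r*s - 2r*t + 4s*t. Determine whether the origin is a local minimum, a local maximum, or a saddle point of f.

saddle point

The Hessian at the origin is H = [[2, 2, -2], [2, -12, 4], [-2, 4, -4]].
Symmetric row and column elimination reduces H to a congruent diagonal form with pivots 2, -14, -24/7.
Counting signs: 1 positive, 2 negative.
H is indefinite, so the origin is a saddle point.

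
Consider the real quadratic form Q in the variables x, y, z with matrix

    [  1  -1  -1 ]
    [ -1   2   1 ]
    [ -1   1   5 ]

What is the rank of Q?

Congruent diagonalization of A (simultaneous row and column reduction) yields pivots 1, 1, 4.
So there are 3 positive pivots.
The rank is the number of nonzero pivots: 3.

3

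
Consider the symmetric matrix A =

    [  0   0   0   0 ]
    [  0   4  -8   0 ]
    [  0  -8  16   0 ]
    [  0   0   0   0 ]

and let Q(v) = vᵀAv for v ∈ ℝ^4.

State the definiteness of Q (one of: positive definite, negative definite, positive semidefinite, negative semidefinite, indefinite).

Congruent diagonalization of A (simultaneous row and column reduction) yields pivots 0, 4, 0, 0.
Counting signs: 1 positive, 3 zero.
Hence Q is positive semidefinite.

positive semidefinite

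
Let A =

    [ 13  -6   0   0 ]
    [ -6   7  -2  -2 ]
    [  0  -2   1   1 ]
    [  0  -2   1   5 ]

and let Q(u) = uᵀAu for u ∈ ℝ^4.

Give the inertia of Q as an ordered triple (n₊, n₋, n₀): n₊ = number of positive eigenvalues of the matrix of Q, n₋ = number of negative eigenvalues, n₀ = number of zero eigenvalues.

(4, 0, 0)

Congruent diagonalization of A (simultaneous row and column reduction) yields pivots 13, 55/13, 3/55, 4.
That gives 4 positive pivots.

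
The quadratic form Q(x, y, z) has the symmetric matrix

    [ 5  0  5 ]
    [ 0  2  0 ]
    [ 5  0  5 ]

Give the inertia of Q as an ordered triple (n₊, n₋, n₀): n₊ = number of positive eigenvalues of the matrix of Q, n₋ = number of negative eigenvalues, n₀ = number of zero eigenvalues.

(2, 0, 1)

Congruent diagonalization of A (simultaneous row and column reduction) yields pivots 5, 2, 0.
That gives 2 positive, 1 zero pivots.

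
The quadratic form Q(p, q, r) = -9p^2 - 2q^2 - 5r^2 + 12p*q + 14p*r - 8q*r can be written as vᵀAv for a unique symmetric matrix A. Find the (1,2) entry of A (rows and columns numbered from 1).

6

The coefficient of p·q in Q is 12. For a symmetric A this equals A[1,2] + A[2,1] = 2·A[1,2].
So A[1,2] = 12/2 = 6.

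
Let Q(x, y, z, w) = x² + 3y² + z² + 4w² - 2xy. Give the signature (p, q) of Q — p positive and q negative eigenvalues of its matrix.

(4, 0)

The associated matrix is A = [[1, -1, 0, 0], [-1, 3, 0, 0], [0, 0, 1, 0], [0, 0, 0, 4]].
An LDLᵀ factorisation of A has diagonal entries 1, 2, 1, 4.
Counting signs: 4 positive.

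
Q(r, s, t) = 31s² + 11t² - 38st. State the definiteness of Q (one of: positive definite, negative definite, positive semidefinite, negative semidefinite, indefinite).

indefinite

Write A = [[0, 0, 0], [0, 31, -19], [0, -19, 11]].
Symmetric row and column elimination reduces A to a congruent diagonal form with pivots 0, 31, -20/31.
Counting signs: 1 positive, 1 negative, 1 zero.
Hence Q is indefinite.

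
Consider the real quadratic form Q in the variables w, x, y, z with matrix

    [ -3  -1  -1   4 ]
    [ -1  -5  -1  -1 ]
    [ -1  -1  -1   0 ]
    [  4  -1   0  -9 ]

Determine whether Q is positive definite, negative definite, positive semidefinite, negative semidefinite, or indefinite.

An LDLᵀ factorisation of A has diagonal entries -3, -14/3, -4/7, -3/4.
Counting signs: 4 negative.
Hence Q is negative definite.

negative definite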